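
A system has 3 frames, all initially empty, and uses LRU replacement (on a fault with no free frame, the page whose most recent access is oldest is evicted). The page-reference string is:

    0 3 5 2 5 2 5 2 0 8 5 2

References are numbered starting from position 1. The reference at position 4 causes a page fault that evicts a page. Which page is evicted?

0

pos 1: 0 → fault, frames {0}
pos 2: 3 → fault, frames {0,3}
pos 3: 5 → fault, frames {0,3,5}
pos 4: 2 → fault, evict 0, frames {3,5,2}
At position 4, page 0 is evicted.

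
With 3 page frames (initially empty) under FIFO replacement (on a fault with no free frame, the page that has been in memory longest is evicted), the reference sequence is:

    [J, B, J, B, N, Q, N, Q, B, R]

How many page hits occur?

5

J → fault, frames (J)
B → fault, frames (J B)
J → hit
B → hit
N → fault, frames (J B N)
Q → fault, evict J, frames (B N Q)
N → hit
Q → hit
B → hit
R → fault, evict B, frames (N Q R)
Hits: 5.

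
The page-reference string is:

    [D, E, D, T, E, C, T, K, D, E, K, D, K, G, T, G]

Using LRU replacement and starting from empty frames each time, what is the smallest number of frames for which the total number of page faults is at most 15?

f=1: 16 faults
f=2: 13 faults
f=3: 9 faults
f=4: 9 faults
f=5: 6 faults
f=6: 6 faults
Smallest f with faults ≤ 15 is 2.

2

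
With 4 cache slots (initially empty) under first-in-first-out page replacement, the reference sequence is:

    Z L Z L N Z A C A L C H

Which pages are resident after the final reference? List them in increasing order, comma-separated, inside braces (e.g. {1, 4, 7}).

Z → fault, frames {Z}
L → fault, frames {Z,L}
Z → hit
L → hit
N → fault, frames {Z,L,N}
Z → hit
A → fault, frames {Z,L,N,A}
C → fault, evict Z, frames {L,N,A,C}
A → hit
L → hit
C → hit
H → fault, evict L, frames {N,A,C,H}

{A, C, H, N}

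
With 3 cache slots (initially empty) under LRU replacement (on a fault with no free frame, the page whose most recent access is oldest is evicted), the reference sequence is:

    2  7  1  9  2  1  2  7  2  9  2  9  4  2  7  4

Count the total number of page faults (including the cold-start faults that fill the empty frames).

2 → fault, frames {2}
7 → fault, frames {2,7}
1 → fault, frames {2,7,1}
9 → fault, evict 2, frames {7,1,9}
2 → fault, evict 7, frames {1,9,2}
1 → hit
2 → hit
7 → fault, evict 9, frames {1,2,7}
2 → hit
9 → fault, evict 1, frames {7,2,9}
2 → hit
9 → hit
4 → fault, evict 7, frames {2,9,4}
2 → hit
7 → fault, evict 9, frames {4,2,7}
4 → hit
Page faults: 9.

9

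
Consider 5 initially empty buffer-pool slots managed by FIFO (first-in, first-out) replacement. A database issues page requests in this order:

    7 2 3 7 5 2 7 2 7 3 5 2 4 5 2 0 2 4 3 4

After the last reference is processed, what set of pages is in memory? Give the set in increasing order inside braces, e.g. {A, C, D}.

7 -> miss, frames (7)
2 -> miss, frames (7 2)
3 -> miss, frames (7 2 3)
7 -> hit
5 -> miss, frames (7 2 3 5)
2 -> hit
7 -> hit
2 -> hit
7 -> hit
3 -> hit
5 -> hit
2 -> hit
4 -> miss, frames (7 2 3 5 4)
5 -> hit
2 -> hit
0 -> miss, evict 7, frames (2 3 5 4 0)
2 -> hit
4 -> hit
3 -> hit
4 -> hit

{0, 2, 3, 4, 5}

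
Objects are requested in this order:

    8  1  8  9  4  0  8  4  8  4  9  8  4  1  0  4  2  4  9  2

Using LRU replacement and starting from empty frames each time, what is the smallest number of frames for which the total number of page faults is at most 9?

f=1: 20 faults
f=2: 16 faults
f=3: 11 faults
f=4: 9 faults
f=5: 7 faults
f=6: 6 faults
Smallest f with faults ≤ 9 is 4.

4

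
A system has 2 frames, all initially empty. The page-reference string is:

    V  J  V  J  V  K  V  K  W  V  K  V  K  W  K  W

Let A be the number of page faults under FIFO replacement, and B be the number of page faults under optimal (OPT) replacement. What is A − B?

Under FIFO: F F . . . F F . F . F F . F F . → 9 faults.
Under OPT: F F . . . F . . F . F . . F . . → 6 faults.
A − B = 9 − 6 = 3.

3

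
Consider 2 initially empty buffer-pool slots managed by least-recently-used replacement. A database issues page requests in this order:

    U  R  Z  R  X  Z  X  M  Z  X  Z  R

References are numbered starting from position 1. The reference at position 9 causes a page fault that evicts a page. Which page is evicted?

X

pos 1: U -> fault, frames (U)
pos 2: R -> fault, frames (U R)
pos 3: Z -> fault, evict U, frames (R Z)
pos 4: R -> hit
pos 5: X -> fault, evict Z, frames (R X)
pos 6: Z -> fault, evict R, frames (X Z)
pos 7: X -> hit
pos 8: M -> fault, evict Z, frames (X M)
pos 9: Z -> fault, evict X, frames (M Z)
At position 9, page X is evicted.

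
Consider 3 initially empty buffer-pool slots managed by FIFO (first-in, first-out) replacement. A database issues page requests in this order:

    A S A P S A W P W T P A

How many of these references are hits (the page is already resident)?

A -> fault, frames {A}
S -> fault, frames {A,S}
A -> hit
P -> fault, frames {A,S,P}
S -> hit
A -> hit
W -> fault, evict A, frames {S,P,W}
P -> hit
W -> hit
T -> fault, evict S, frames {P,W,T}
P -> hit
A -> fault, evict P, frames {W,T,A}
Hits: 6.

6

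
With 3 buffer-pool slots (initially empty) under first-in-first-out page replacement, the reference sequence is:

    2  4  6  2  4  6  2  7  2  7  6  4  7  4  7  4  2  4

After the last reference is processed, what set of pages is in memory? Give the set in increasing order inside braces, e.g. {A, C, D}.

{2, 4, 7}

2 -> miss, frames [2]
4 -> miss, frames [2, 4]
6 -> miss, frames [2, 4, 6]
2 -> hit
4 -> hit
6 -> hit
2 -> hit
7 -> miss, evict 2, frames [4, 6, 7]
2 -> miss, evict 4, frames [6, 7, 2]
7 -> hit
6 -> hit
4 -> miss, evict 6, frames [7, 2, 4]
7 -> hit
4 -> hit
7 -> hit
4 -> hit
2 -> hit
4 -> hit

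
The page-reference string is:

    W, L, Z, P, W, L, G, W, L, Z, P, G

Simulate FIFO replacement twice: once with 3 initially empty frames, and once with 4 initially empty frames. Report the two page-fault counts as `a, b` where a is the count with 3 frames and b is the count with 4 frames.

3 frames: F F F F F F F . . F F . → 9 faults.
4 frames: F F F F . . F F F F F F → 10 faults.
10 > 9: adding a frame increased faults — Belady's anomaly.

9, 10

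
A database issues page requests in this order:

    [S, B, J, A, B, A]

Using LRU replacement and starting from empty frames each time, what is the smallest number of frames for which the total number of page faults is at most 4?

f=1: 6 faults
f=2: 5 faults
f=3: 4 faults
f=4: 4 faults
Smallest f with faults ≤ 4 is 3.

3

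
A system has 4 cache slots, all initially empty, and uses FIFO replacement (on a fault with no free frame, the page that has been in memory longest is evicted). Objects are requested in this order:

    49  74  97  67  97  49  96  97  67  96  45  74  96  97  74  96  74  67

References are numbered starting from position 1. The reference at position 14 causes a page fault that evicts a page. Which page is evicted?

pos 1: 49: fault, frames {49}
pos 2: 74: fault, frames {49,74}
pos 3: 97: fault, frames {49,74,97}
pos 4: 67: fault, frames {49,74,97,67}
pos 5: 97: hit
pos 6: 49: hit
pos 7: 96: fault, evict 49, frames {74,97,67,96}
pos 8: 97: hit
pos 9: 67: hit
pos 10: 96: hit
pos 11: 45: fault, evict 74, frames {97,67,96,45}
pos 12: 74: fault, evict 97, frames {67,96,45,74}
pos 13: 96: hit
pos 14: 97: fault, evict 67, frames {96,45,74,97}
At position 14, page 67 is evicted.

67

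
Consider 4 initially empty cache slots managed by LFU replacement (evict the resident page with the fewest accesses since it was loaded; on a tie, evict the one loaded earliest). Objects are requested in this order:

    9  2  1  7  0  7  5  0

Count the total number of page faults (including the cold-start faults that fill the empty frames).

6

9 → fault, frames [9]
2 → fault, frames [9, 2]
1 → fault, frames [9, 2, 1]
7 → fault, frames [9, 2, 1, 7]
0 → fault, evict 9, frames [2, 1, 7, 0]
7 → hit
5 → fault, evict 2, frames [1, 7, 0, 5]
0 → hit
Page faults: 6.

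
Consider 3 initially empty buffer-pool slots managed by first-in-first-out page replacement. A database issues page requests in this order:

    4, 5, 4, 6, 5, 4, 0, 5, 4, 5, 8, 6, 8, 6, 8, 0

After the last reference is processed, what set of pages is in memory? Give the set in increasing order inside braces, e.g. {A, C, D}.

4 -> miss, frames {4}
5 -> miss, frames {4,5}
4 -> hit
6 -> miss, frames {4,5,6}
5 -> hit
4 -> hit
0 -> miss, evict 4, frames {5,6,0}
5 -> hit
4 -> miss, evict 5, frames {6,0,4}
5 -> miss, evict 6, frames {0,4,5}
8 -> miss, evict 0, frames {4,5,8}
6 -> miss, evict 4, frames {5,8,6}
8 -> hit
6 -> hit
8 -> hit
0 -> miss, evict 5, frames {8,6,0}

{0, 6, 8}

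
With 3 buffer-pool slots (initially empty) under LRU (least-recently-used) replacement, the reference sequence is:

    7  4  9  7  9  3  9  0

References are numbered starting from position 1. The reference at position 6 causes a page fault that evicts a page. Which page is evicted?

4

pos 1: 7: fault, frames [7]
pos 2: 4: fault, frames [7, 4]
pos 3: 9: fault, frames [7, 4, 9]
pos 4: 7: hit
pos 5: 9: hit
pos 6: 3: fault, evict 4, frames [7, 9, 3]
At position 6, page 4 is evicted.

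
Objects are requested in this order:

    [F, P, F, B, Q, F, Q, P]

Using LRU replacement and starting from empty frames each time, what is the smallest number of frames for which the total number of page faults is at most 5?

3

f=1: 8 faults
f=2: 6 faults
f=3: 5 faults
f=4: 4 faults
Smallest f with faults ≤ 5 is 3.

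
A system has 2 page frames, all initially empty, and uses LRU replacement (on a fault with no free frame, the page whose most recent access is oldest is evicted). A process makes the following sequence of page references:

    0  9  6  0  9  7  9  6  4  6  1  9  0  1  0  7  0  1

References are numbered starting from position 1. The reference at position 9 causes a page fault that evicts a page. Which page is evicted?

pos 1: 0 → miss, frames (0)
pos 2: 9 → miss, frames (0 9)
pos 3: 6 → miss, evict 0, frames (9 6)
pos 4: 0 → miss, evict 9, frames (6 0)
pos 5: 9 → miss, evict 6, frames (0 9)
pos 6: 7 → miss, evict 0, frames (9 7)
pos 7: 9 → hit
pos 8: 6 → miss, evict 7, frames (9 6)
pos 9: 4 → miss, evict 9, frames (6 4)
At position 9, page 9 is evicted.

9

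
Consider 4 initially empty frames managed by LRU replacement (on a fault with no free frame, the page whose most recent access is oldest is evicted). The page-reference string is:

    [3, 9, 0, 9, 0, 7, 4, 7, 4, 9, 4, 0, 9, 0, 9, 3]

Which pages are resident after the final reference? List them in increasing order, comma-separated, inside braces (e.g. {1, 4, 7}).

3: miss, frames {3}
9: miss, frames {3,9}
0: miss, frames {3,9,0}
9: hit
0: hit
7: miss, frames {3,9,0,7}
4: miss, evict 3, frames {9,0,7,4}
7: hit
4: hit
9: hit
4: hit
0: hit
9: hit
0: hit
9: hit
3: miss, evict 7, frames {4,0,9,3}

{0, 3, 4, 9}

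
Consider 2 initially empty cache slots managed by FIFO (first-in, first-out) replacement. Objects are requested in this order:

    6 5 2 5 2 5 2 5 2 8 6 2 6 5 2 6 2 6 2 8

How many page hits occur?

10

6 → miss, frames (6)
5 → miss, frames (6 5)
2 → miss, evict 6, frames (5 2)
5 → hit
2 → hit
5 → hit
2 → hit
5 → hit
2 → hit
8 → miss, evict 5, frames (2 8)
6 → miss, evict 2, frames (8 6)
2 → miss, evict 8, frames (6 2)
6 → hit
5 → miss, evict 6, frames (2 5)
2 → hit
6 → miss, evict 2, frames (5 6)
2 → miss, evict 5, frames (6 2)
6 → hit
2 → hit
8 → miss, evict 6, frames (2 8)
Hits: 10.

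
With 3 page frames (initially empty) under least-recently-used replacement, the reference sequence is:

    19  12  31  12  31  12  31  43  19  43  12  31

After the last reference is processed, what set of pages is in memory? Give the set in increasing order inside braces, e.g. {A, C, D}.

{12, 31, 43}

19 -> miss, frames [19]
12 -> miss, frames [19, 12]
31 -> miss, frames [19, 12, 31]
12 -> hit
31 -> hit
12 -> hit
31 -> hit
43 -> miss, evict 19, frames [12, 31, 43]
19 -> miss, evict 12, frames [31, 43, 19]
43 -> hit
12 -> miss, evict 31, frames [19, 43, 12]
31 -> miss, evict 19, frames [43, 12, 31]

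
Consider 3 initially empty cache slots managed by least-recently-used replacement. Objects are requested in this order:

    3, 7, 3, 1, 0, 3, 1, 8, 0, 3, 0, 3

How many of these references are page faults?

3 -> fault, frames [3]
7 -> fault, frames [3, 7]
3 -> hit
1 -> fault, frames [7, 3, 1]
0 -> fault, evict 7, frames [3, 1, 0]
3 -> hit
1 -> hit
8 -> fault, evict 0, frames [3, 1, 8]
0 -> fault, evict 3, frames [1, 8, 0]
3 -> fault, evict 1, frames [8, 0, 3]
0 -> hit
3 -> hit
Page faults: 7.

7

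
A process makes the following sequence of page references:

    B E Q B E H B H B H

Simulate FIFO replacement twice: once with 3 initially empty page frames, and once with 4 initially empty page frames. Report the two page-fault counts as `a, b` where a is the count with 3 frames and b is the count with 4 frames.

5, 4

3 frames: F F F . . F F . . . → 5 faults.
4 frames: F F F . . F . . . . → 4 faults.
4 < 5: adding a frame reduced faults, as is typical.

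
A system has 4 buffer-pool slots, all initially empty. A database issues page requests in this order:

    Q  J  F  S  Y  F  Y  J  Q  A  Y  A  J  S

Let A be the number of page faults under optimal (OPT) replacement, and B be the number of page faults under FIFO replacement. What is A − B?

-2

Under OPT: F F F F F . . . . F . . . F → 7 faults.
Under FIFO: F F F F F . . . F F . . F F → 9 faults.
A − B = 7 − 9 = -2.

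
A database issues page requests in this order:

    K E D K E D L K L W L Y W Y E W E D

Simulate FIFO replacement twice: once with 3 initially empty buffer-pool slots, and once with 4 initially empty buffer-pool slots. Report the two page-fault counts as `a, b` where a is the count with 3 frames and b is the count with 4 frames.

3 frames: F F F . . . F F . F . F . . F . . F → 9 faults.
4 frames: F F F . . . F . . F . F . . F . . F → 8 faults.
8 < 9: adding a frame reduced faults, as is typical.

9, 8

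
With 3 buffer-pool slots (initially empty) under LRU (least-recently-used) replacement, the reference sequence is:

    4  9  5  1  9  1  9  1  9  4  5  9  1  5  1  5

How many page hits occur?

4 -> miss, frames {4}
9 -> miss, frames {4,9}
5 -> miss, frames {4,9,5}
1 -> miss, evict 4, frames {9,5,1}
9 -> hit
1 -> hit
9 -> hit
1 -> hit
9 -> hit
4 -> miss, evict 5, frames {1,9,4}
5 -> miss, evict 1, frames {9,4,5}
9 -> hit
1 -> miss, evict 4, frames {5,9,1}
5 -> hit
1 -> hit
5 -> hit
Hits: 9.

9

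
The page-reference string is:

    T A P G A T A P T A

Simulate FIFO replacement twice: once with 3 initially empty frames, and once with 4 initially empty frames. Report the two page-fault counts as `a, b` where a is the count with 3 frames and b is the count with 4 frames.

7, 4

3 frames: F F F F . F F F . . → 7 faults.
4 frames: F F F F . . . . . . → 4 faults.
4 < 7: adding a frame reduced faults, as is typical.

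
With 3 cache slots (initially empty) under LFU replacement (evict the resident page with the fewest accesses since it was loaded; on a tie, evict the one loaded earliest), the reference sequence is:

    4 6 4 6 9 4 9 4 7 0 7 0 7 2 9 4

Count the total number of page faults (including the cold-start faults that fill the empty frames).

4 -> miss, frames {4}
6 -> miss, frames {4,6}
4 -> hit
6 -> hit
9 -> miss, frames {4,6,9}
4 -> hit
9 -> hit
4 -> hit
7 -> miss, evict 6, frames {4,9,7}
0 -> miss, evict 7, frames {4,9,0}
7 -> miss, evict 0, frames {4,9,7}
0 -> miss, evict 7, frames {4,9,0}
7 -> miss, evict 0, frames {4,9,7}
2 -> miss, evict 7, frames {4,9,2}
9 -> hit
4 -> hit
Page faults: 9.

9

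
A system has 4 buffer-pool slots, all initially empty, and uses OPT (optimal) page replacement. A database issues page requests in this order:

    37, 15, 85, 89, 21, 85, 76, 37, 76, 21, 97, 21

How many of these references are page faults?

37: miss, frames {37}
15: miss, frames {37,15}
85: miss, frames {37,15,85}
89: miss, frames {37,15,85,89}
21: miss, evict 89, frames {37,15,85,21}
85: hit
76: miss, evict 85, frames {37,15,21,76}
37: hit
76: hit
21: hit
97: miss, evict 76, frames {37,15,21,97}
21: hit
Page faults: 7.

7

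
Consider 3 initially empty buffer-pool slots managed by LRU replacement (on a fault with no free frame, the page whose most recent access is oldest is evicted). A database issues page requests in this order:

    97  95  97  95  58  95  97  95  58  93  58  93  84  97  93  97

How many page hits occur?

10

97 -> fault, frames (97)
95 -> fault, frames (97 95)
97 -> hit
95 -> hit
58 -> fault, frames (97 95 58)
95 -> hit
97 -> hit
95 -> hit
58 -> hit
93 -> fault, evict 97, frames (95 58 93)
58 -> hit
93 -> hit
84 -> fault, evict 95, frames (58 93 84)
97 -> fault, evict 58, frames (93 84 97)
93 -> hit
97 -> hit
Hits: 10.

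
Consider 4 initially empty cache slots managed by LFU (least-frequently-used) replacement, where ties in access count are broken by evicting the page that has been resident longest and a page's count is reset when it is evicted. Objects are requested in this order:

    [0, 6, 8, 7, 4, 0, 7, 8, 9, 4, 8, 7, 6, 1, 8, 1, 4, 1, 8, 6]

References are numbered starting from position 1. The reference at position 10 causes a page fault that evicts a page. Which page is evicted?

pos 1: 0: miss, frames {0}
pos 2: 6: miss, frames {0,6}
pos 3: 8: miss, frames {0,6,8}
pos 4: 7: miss, frames {0,6,8,7}
pos 5: 4: miss, evict 0, frames {6,8,7,4}
pos 6: 0: miss, evict 6, frames {8,7,4,0}
pos 7: 7: hit
pos 8: 8: hit
pos 9: 9: miss, evict 4, frames {8,7,0,9}
pos 10: 4: miss, evict 0, frames {8,7,9,4}
At position 10, page 0 is evicted.

0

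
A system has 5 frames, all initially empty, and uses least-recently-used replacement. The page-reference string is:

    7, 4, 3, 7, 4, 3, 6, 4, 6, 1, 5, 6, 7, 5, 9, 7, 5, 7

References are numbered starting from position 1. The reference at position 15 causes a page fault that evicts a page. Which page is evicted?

4

pos 1: 7 -> miss, frames (7)
pos 2: 4 -> miss, frames (7 4)
pos 3: 3 -> miss, frames (7 4 3)
pos 4: 7 -> hit
pos 5: 4 -> hit
pos 6: 3 -> hit
pos 7: 6 -> miss, frames (7 4 3 6)
pos 8: 4 -> hit
pos 9: 6 -> hit
pos 10: 1 -> miss, frames (7 3 4 6 1)
pos 11: 5 -> miss, evict 7, frames (3 4 6 1 5)
pos 12: 6 -> hit
pos 13: 7 -> miss, evict 3, frames (4 1 5 6 7)
pos 14: 5 -> hit
pos 15: 9 -> miss, evict 4, frames (1 6 7 5 9)
At position 15, page 4 is evicted.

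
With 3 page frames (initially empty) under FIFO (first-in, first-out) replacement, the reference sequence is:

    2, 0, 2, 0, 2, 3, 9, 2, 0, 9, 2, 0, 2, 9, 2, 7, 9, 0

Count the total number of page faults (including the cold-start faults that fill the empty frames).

2 → fault, frames [2]
0 → fault, frames [2, 0]
2 → hit
0 → hit
2 → hit
3 → fault, frames [2, 0, 3]
9 → fault, evict 2, frames [0, 3, 9]
2 → fault, evict 0, frames [3, 9, 2]
0 → fault, evict 3, frames [9, 2, 0]
9 → hit
2 → hit
0 → hit
2 → hit
9 → hit
2 → hit
7 → fault, evict 9, frames [2, 0, 7]
9 → fault, evict 2, frames [0, 7, 9]
0 → hit
Page faults: 8.

8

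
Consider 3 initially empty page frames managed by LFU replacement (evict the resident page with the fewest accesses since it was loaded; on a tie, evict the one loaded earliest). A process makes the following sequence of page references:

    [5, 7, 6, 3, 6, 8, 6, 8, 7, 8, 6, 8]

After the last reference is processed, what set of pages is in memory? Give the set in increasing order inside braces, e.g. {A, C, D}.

{6, 7, 8}

5 -> miss, frames (5)
7 -> miss, frames (5 7)
6 -> miss, frames (5 7 6)
3 -> miss, evict 5, frames (7 6 3)
6 -> hit
8 -> miss, evict 7, frames (6 3 8)
6 -> hit
8 -> hit
7 -> miss, evict 3, frames (6 8 7)
8 -> hit
6 -> hit
8 -> hit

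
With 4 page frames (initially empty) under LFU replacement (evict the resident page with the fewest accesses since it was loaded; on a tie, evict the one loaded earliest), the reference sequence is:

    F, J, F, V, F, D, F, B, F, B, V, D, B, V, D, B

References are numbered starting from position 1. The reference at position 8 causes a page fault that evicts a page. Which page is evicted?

pos 1: F: miss, frames [F]
pos 2: J: miss, frames [F, J]
pos 3: F: hit
pos 4: V: miss, frames [F, J, V]
pos 5: F: hit
pos 6: D: miss, frames [F, J, V, D]
pos 7: F: hit
pos 8: B: miss, evict J, frames [F, V, D, B]
At position 8, page J is evicted.

J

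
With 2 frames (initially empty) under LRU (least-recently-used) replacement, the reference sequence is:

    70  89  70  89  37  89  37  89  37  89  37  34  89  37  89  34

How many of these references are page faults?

70: miss, frames {70}
89: miss, frames {70,89}
70: hit
89: hit
37: miss, evict 70, frames {89,37}
89: hit
37: hit
89: hit
37: hit
89: hit
37: hit
34: miss, evict 89, frames {37,34}
89: miss, evict 37, frames {34,89}
37: miss, evict 34, frames {89,37}
89: hit
34: miss, evict 37, frames {89,34}
Page faults: 7.

7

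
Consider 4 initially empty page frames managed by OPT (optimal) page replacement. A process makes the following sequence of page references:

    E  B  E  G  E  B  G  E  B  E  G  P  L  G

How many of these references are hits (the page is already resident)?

E → miss, frames (E)
B → miss, frames (E B)
E → hit
G → miss, frames (E B G)
E → hit
B → hit
G → hit
E → hit
B → hit
E → hit
G → hit
P → miss, frames (E B G P)
L → miss, evict P, frames (E B G L)
G → hit
Hits: 9.

9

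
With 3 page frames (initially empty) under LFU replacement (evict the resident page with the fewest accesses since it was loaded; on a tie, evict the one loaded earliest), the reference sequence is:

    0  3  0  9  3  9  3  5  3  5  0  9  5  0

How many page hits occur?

7

0 → miss, frames (0)
3 → miss, frames (0 3)
0 → hit
9 → miss, frames (0 3 9)
3 → hit
9 → hit
3 → hit
5 → miss, evict 0, frames (3 9 5)
3 → hit
5 → hit
0 → miss, evict 9, frames (3 5 0)
9 → miss, evict 0, frames (3 5 9)
5 → hit
0 → miss, evict 9, frames (3 5 0)
Hits: 7.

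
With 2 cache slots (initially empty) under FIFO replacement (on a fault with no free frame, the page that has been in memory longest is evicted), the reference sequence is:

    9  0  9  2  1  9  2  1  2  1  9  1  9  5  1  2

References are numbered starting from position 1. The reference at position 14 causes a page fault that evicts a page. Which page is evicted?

1

pos 1: 9: fault, frames {9}
pos 2: 0: fault, frames {9,0}
pos 3: 9: hit
pos 4: 2: fault, evict 9, frames {0,2}
pos 5: 1: fault, evict 0, frames {2,1}
pos 6: 9: fault, evict 2, frames {1,9}
pos 7: 2: fault, evict 1, frames {9,2}
pos 8: 1: fault, evict 9, frames {2,1}
pos 9: 2: hit
pos 10: 1: hit
pos 11: 9: fault, evict 2, frames {1,9}
pos 12: 1: hit
pos 13: 9: hit
pos 14: 5: fault, evict 1, frames {9,5}
At position 14, page 1 is evicted.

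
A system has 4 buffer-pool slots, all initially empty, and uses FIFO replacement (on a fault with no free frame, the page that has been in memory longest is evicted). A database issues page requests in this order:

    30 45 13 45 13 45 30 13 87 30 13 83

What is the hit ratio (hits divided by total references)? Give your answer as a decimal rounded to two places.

30 -> miss, frames (30)
45 -> miss, frames (30 45)
13 -> miss, frames (30 45 13)
45 -> hit
13 -> hit
45 -> hit
30 -> hit
13 -> hit
87 -> miss, frames (30 45 13 87)
30 -> hit
13 -> hit
83 -> miss, evict 30, frames (45 13 87 83)
Hits: 7 of 12 references → 7/12 = 0.5833.

0.58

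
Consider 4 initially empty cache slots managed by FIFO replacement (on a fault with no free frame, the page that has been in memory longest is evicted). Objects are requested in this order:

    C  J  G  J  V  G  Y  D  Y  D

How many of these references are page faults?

C → miss, frames {C}
J → miss, frames {C,J}
G → miss, frames {C,J,G}
J → hit
V → miss, frames {C,J,G,V}
G → hit
Y → miss, evict C, frames {J,G,V,Y}
D → miss, evict J, frames {G,V,Y,D}
Y → hit
D → hit
Page faults: 6.

6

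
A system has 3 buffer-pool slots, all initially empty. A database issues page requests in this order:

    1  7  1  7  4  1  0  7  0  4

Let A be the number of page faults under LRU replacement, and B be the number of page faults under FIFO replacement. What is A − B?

Under LRU: F F . . F . F F . F → 6 faults.
Under FIFO: F F . . F . F . . . → 4 faults.
A − B = 6 − 4 = 2.

2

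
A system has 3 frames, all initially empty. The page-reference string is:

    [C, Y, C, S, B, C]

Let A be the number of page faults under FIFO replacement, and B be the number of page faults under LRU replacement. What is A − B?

Under FIFO: F F . F F F → 5 faults.
Under LRU: F F . F F . → 4 faults.
A − B = 5 − 4 = 1.

1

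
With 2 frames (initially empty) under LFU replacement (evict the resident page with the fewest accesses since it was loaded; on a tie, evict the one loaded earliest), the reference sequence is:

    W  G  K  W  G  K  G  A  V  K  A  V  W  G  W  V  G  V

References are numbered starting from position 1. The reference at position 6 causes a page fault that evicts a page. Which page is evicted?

W

pos 1: W -> miss, frames {W}
pos 2: G -> miss, frames {W,G}
pos 3: K -> miss, evict W, frames {G,K}
pos 4: W -> miss, evict G, frames {K,W}
pos 5: G -> miss, evict K, frames {W,G}
pos 6: K -> miss, evict W, frames {G,K}
At position 6, page W is evicted.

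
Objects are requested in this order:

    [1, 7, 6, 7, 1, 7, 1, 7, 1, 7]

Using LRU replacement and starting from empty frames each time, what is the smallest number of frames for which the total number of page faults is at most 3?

3

f=1: 10 faults
f=2: 4 faults
f=3: 3 faults
Smallest f with faults ≤ 3 is 3.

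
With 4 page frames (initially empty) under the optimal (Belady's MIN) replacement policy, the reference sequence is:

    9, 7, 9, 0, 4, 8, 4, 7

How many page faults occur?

9: fault, frames (9)
7: fault, frames (9 7)
9: hit
0: fault, frames (9 7 0)
4: fault, frames (9 7 0 4)
8: fault, evict 0, frames (9 7 4 8)
4: hit
7: hit
Page faults: 5.

5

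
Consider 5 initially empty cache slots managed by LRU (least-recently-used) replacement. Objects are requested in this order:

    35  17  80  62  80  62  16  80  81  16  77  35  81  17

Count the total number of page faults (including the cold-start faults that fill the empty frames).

9

35: miss, frames [35]
17: miss, frames [35, 17]
80: miss, frames [35, 17, 80]
62: miss, frames [35, 17, 80, 62]
80: hit
62: hit
16: miss, frames [35, 17, 80, 62, 16]
80: hit
81: miss, evict 35, frames [17, 62, 16, 80, 81]
16: hit
77: miss, evict 17, frames [62, 80, 81, 16, 77]
35: miss, evict 62, frames [80, 81, 16, 77, 35]
81: hit
17: miss, evict 80, frames [16, 77, 35, 81, 17]
Page faults: 9.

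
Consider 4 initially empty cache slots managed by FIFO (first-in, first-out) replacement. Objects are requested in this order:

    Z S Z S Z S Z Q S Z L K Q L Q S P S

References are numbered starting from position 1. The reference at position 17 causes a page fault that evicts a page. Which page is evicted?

pos 1: Z -> miss, frames {Z}
pos 2: S -> miss, frames {Z,S}
pos 3: Z -> hit
pos 4: S -> hit
pos 5: Z -> hit
pos 6: S -> hit
pos 7: Z -> hit
pos 8: Q -> miss, frames {Z,S,Q}
pos 9: S -> hit
pos 10: Z -> hit
pos 11: L -> miss, frames {Z,S,Q,L}
pos 12: K -> miss, evict Z, frames {S,Q,L,K}
pos 13: Q -> hit
pos 14: L -> hit
pos 15: Q -> hit
pos 16: S -> hit
pos 17: P -> miss, evict S, frames {Q,L,K,P}
At position 17, page S is evicted.

S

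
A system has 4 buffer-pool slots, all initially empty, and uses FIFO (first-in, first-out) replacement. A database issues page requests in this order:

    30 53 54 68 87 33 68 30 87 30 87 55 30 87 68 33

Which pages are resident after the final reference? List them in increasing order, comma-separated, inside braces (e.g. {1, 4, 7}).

{30, 33, 55, 68}

30 -> fault, frames [30]
53 -> fault, frames [30, 53]
54 -> fault, frames [30, 53, 54]
68 -> fault, frames [30, 53, 54, 68]
87 -> fault, evict 30, frames [53, 54, 68, 87]
33 -> fault, evict 53, frames [54, 68, 87, 33]
68 -> hit
30 -> fault, evict 54, frames [68, 87, 33, 30]
87 -> hit
30 -> hit
87 -> hit
55 -> fault, evict 68, frames [87, 33, 30, 55]
30 -> hit
87 -> hit
68 -> fault, evict 87, frames [33, 30, 55, 68]
33 -> hit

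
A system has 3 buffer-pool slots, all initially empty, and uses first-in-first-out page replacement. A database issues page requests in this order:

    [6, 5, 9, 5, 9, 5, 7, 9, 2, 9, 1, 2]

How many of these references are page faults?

6: fault, frames [6]
5: fault, frames [6, 5]
9: fault, frames [6, 5, 9]
5: hit
9: hit
5: hit
7: fault, evict 6, frames [5, 9, 7]
9: hit
2: fault, evict 5, frames [9, 7, 2]
9: hit
1: fault, evict 9, frames [7, 2, 1]
2: hit
Page faults: 6.

6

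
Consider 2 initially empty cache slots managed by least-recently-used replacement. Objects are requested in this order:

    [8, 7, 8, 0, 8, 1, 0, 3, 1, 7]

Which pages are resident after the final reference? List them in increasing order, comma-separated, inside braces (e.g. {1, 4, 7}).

{1, 7}

8 -> miss, frames (8)
7 -> miss, frames (8 7)
8 -> hit
0 -> miss, evict 7, frames (8 0)
8 -> hit
1 -> miss, evict 0, frames (8 1)
0 -> miss, evict 8, frames (1 0)
3 -> miss, evict 1, frames (0 3)
1 -> miss, evict 0, frames (3 1)
7 -> miss, evict 3, frames (1 7)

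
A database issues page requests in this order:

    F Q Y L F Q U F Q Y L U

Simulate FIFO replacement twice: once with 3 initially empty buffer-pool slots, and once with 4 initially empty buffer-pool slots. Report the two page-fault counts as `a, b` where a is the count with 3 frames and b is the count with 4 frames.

3 frames: F F F F F F F . . F F . → 9 faults.
4 frames: F F F F . . F F F F F F → 10 faults.
10 > 9: adding a frame increased faults — Belady's anomaly.

9, 10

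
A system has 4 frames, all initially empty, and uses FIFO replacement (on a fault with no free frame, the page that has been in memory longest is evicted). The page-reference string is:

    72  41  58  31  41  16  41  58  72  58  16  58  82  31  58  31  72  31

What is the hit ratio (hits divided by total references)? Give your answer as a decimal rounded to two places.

72 → miss, frames {72}
41 → miss, frames {72,41}
58 → miss, frames {72,41,58}
31 → miss, frames {72,41,58,31}
41 → hit
16 → miss, evict 72, frames {41,58,31,16}
41 → hit
58 → hit
72 → miss, evict 41, frames {58,31,16,72}
58 → hit
16 → hit
58 → hit
82 → miss, evict 58, frames {31,16,72,82}
31 → hit
58 → miss, evict 31, frames {16,72,82,58}
31 → miss, evict 16, frames {72,82,58,31}
72 → hit
31 → hit
Hits: 9 of 18 references → 9/18 = 0.5000.

0.50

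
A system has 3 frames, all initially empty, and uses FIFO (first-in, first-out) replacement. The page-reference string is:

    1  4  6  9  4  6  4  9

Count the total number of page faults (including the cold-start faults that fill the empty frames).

1 -> miss, frames (1)
4 -> miss, frames (1 4)
6 -> miss, frames (1 4 6)
9 -> miss, evict 1, frames (4 6 9)
4 -> hit
6 -> hit
4 -> hit
9 -> hit
Page faults: 4.

4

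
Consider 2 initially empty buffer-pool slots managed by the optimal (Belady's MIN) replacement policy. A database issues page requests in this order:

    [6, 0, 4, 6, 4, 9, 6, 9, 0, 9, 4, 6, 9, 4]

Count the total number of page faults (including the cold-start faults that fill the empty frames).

8

6: fault, frames {6}
0: fault, frames {6,0}
4: fault, evict 0, frames {6,4}
6: hit
4: hit
9: fault, evict 4, frames {6,9}
6: hit
9: hit
0: fault, evict 6, frames {9,0}
9: hit
4: fault, evict 0, frames {9,4}
6: fault, evict 4, frames {9,6}
9: hit
4: fault, evict 6, frames {9,4}
Page faults: 8.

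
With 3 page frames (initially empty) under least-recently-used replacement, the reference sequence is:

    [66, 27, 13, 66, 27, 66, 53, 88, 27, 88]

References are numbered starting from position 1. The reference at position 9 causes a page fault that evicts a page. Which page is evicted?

pos 1: 66: fault, frames {66}
pos 2: 27: fault, frames {66,27}
pos 3: 13: fault, frames {66,27,13}
pos 4: 66: hit
pos 5: 27: hit
pos 6: 66: hit
pos 7: 53: fault, evict 13, frames {27,66,53}
pos 8: 88: fault, evict 27, frames {66,53,88}
pos 9: 27: fault, evict 66, frames {53,88,27}
At position 9, page 66 is evicted.

66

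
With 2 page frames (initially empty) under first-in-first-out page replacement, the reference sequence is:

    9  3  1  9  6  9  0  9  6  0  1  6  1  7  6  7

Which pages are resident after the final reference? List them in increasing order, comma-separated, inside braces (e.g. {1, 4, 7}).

9 → miss, frames [9]
3 → miss, frames [9, 3]
1 → miss, evict 9, frames [3, 1]
9 → miss, evict 3, frames [1, 9]
6 → miss, evict 1, frames [9, 6]
9 → hit
0 → miss, evict 9, frames [6, 0]
9 → miss, evict 6, frames [0, 9]
6 → miss, evict 0, frames [9, 6]
0 → miss, evict 9, frames [6, 0]
1 → miss, evict 6, frames [0, 1]
6 → miss, evict 0, frames [1, 6]
1 → hit
7 → miss, evict 1, frames [6, 7]
6 → hit
7 → hit

{6, 7}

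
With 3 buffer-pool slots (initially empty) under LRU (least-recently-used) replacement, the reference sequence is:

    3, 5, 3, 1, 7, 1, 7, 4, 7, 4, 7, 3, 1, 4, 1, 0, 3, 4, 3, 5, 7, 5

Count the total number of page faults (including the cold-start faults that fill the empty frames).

3: miss, frames (3)
5: miss, frames (3 5)
3: hit
1: miss, frames (5 3 1)
7: miss, evict 5, frames (3 1 7)
1: hit
7: hit
4: miss, evict 3, frames (1 7 4)
7: hit
4: hit
7: hit
3: miss, evict 1, frames (4 7 3)
1: miss, evict 4, frames (7 3 1)
4: miss, evict 7, frames (3 1 4)
1: hit
0: miss, evict 3, frames (4 1 0)
3: miss, evict 4, frames (1 0 3)
4: miss, evict 1, frames (0 3 4)
3: hit
5: miss, evict 0, frames (4 3 5)
7: miss, evict 4, frames (3 5 7)
5: hit
Page faults: 13.

13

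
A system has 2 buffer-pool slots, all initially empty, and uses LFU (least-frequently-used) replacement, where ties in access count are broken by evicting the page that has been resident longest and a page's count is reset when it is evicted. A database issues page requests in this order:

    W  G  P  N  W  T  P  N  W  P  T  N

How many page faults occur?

12

W: fault, frames (W)
G: fault, frames (W G)
P: fault, evict W, frames (G P)
N: fault, evict G, frames (P N)
W: fault, evict P, frames (N W)
T: fault, evict N, frames (W T)
P: fault, evict W, frames (T P)
N: fault, evict T, frames (P N)
W: fault, evict P, frames (N W)
P: fault, evict N, frames (W P)
T: fault, evict W, frames (P T)
N: fault, evict P, frames (T N)
Page faults: 12.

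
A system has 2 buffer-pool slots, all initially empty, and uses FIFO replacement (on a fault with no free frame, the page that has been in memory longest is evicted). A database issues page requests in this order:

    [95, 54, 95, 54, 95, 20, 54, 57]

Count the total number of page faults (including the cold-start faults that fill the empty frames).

95 → fault, frames {95}
54 → fault, frames {95,54}
95 → hit
54 → hit
95 → hit
20 → fault, evict 95, frames {54,20}
54 → hit
57 → fault, evict 54, frames {20,57}
Page faults: 4.

4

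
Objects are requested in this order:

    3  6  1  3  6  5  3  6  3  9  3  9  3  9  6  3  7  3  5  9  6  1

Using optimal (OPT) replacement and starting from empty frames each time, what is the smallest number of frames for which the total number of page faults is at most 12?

f=1: 22 faults
f=2: 13 faults
f=3: 9 faults
f=4: 8 faults
f=5: 7 faults
f=6: 6 faults
Smallest f with faults ≤ 12 is 3.

3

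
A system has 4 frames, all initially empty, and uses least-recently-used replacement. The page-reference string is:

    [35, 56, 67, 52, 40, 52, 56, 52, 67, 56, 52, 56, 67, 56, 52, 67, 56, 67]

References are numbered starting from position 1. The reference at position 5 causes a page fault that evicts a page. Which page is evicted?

35

pos 1: 35: fault, frames {35}
pos 2: 56: fault, frames {35,56}
pos 3: 67: fault, frames {35,56,67}
pos 4: 52: fault, frames {35,56,67,52}
pos 5: 40: fault, evict 35, frames {56,67,52,40}
At position 5, page 35 is evicted.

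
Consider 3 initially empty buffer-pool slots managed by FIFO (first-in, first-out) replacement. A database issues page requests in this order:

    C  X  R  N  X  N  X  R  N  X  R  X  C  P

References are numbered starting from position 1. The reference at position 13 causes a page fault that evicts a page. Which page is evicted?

X

pos 1: C → miss, frames {C}
pos 2: X → miss, frames {C,X}
pos 3: R → miss, frames {C,X,R}
pos 4: N → miss, evict C, frames {X,R,N}
pos 5: X → hit
pos 6: N → hit
pos 7: X → hit
pos 8: R → hit
pos 9: N → hit
pos 10: X → hit
pos 11: R → hit
pos 12: X → hit
pos 13: C → miss, evict X, frames {R,N,C}
At position 13, page X is evicted.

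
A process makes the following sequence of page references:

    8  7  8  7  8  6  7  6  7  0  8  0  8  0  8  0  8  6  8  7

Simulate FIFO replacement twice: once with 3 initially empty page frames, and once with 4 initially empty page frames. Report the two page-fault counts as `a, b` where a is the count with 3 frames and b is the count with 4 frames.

6, 4

3 frames: F F . . . F . . . F F . . . . . . . . F → 6 faults.
4 frames: F F . . . F . . . F . . . . . . . . . . → 4 faults.
4 < 6: adding a frame reduced faults, as is typical.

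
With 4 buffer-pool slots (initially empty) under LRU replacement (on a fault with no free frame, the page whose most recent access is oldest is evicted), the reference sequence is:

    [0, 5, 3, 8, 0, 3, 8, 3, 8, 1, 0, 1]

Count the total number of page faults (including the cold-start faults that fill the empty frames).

5

0: miss, frames [0]
5: miss, frames [0, 5]
3: miss, frames [0, 5, 3]
8: miss, frames [0, 5, 3, 8]
0: hit
3: hit
8: hit
3: hit
8: hit
1: miss, evict 5, frames [0, 3, 8, 1]
0: hit
1: hit
Page faults: 5.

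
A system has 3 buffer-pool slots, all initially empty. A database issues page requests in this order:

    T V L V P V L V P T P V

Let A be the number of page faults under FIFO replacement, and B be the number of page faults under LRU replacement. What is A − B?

1

Under FIFO: F F F . F . . . . F . F → 6 faults.
Under LRU: F F F . F . . . . F . . → 5 faults.
A − B = 6 − 5 = 1.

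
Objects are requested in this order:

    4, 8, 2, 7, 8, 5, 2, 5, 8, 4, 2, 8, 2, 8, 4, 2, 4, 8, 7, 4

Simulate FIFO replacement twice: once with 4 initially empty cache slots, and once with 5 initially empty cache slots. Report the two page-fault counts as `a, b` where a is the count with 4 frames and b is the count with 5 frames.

4 frames: F F F F . F . . . F . F F . . . . . F . → 9 faults.
5 frames: F F F F . F . . . . . . . . . . . . . . → 5 faults.
5 < 9: adding a frame reduced faults, as is typical.

9, 5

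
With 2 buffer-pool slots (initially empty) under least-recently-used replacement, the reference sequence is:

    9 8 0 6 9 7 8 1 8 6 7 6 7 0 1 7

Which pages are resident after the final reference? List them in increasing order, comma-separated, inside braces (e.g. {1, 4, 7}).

9 -> miss, frames (9)
8 -> miss, frames (9 8)
0 -> miss, evict 9, frames (8 0)
6 -> miss, evict 8, frames (0 6)
9 -> miss, evict 0, frames (6 9)
7 -> miss, evict 6, frames (9 7)
8 -> miss, evict 9, frames (7 8)
1 -> miss, evict 7, frames (8 1)
8 -> hit
6 -> miss, evict 1, frames (8 6)
7 -> miss, evict 8, frames (6 7)
6 -> hit
7 -> hit
0 -> miss, evict 6, frames (7 0)
1 -> miss, evict 7, frames (0 1)
7 -> miss, evict 0, frames (1 7)

{1, 7}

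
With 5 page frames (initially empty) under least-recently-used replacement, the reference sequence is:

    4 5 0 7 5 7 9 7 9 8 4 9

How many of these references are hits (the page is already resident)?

4 -> miss, frames (4)
5 -> miss, frames (4 5)
0 -> miss, frames (4 5 0)
7 -> miss, frames (4 5 0 7)
5 -> hit
7 -> hit
9 -> miss, frames (4 0 5 7 9)
7 -> hit
9 -> hit
8 -> miss, evict 4, frames (0 5 7 9 8)
4 -> miss, evict 0, frames (5 7 9 8 4)
9 -> hit
Hits: 5.

5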